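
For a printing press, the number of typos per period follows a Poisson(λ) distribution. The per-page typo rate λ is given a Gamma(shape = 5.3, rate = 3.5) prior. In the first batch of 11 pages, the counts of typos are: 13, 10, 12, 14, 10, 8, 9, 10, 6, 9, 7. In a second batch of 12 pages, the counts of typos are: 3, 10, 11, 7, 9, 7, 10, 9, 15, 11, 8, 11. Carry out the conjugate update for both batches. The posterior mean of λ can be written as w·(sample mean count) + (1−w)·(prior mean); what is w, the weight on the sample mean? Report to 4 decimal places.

0.8679

With a Gamma(shape α, rate β) prior, the Poisson likelihood is conjugate: the posterior is Gamma(α + ΣXᵢ, β + n).
Total number of pages: n = 11 + 12 = 23.
Posterior mean = (α₀+S)/(β₀+n) = [n/(β₀+n)]·(S/n) + [β₀/(β₀+n)]·(α₀/β₀), so only n and β₀ enter the weight.
Weight on data w = n/(β₀+n) = 23/(3.5+23) = 23/26.5 = 0.8679.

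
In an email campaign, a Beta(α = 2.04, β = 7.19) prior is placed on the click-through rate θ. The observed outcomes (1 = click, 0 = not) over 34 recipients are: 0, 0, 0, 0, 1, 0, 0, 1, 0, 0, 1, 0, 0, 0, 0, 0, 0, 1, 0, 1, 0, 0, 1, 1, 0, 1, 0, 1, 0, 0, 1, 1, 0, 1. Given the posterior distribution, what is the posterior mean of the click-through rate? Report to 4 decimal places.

0.3248

The Beta prior is conjugate to a Binomial/Bernoulli likelihood; the update adds successes to α and failures to β.
Posterior: Beta(α+k, β+n−k) = Beta(2.04+12, 7.19+22) = Beta(14.04, 29.19).
Posterior mean = α/(α+β) = 14.04/43.23 = 0.3248.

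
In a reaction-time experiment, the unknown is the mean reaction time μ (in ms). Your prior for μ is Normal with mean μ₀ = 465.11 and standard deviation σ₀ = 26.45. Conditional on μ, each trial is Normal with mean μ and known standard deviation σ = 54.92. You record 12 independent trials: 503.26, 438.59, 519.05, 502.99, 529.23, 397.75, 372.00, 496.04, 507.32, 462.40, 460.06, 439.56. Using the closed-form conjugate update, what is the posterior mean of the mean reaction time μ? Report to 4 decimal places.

For Normal data with known variance σ², a Normal(μ₀, σ₀²) prior on μ is conjugate. Posterior precision = 1/σ₀² + n/σ²; posterior mean is the precision-weighted average of μ₀ and x̄.
Σxᵢ = 503.26 + 438.59 + 519.05 + 502.99 + 529.23 + 397.75 + 372.00 + 496.04 + 507.32 + 462.40 + 460.06 + 439.56 = 5628.25, so n·x̄ = 5628.25.
σ₀² = 26.45² = 699.6025, σ² = 54.92² = 3016.2064; σ² + n·σ₀² = 3016.2064 + 12·699.6025 = 11411.4364.
Posterior mean = (μ₀/σ₀² + n·x̄/σ²)/(1/σ₀² + n/σ²) = (σ²·μ₀ + σ₀²·n·x̄)/(σ² + n·σ₀²) = (3016.2064·465.11 + 699.6025·5628.25)/11411.4364 = 5340405.529329/11411.4364 = 467.9871.

467.9871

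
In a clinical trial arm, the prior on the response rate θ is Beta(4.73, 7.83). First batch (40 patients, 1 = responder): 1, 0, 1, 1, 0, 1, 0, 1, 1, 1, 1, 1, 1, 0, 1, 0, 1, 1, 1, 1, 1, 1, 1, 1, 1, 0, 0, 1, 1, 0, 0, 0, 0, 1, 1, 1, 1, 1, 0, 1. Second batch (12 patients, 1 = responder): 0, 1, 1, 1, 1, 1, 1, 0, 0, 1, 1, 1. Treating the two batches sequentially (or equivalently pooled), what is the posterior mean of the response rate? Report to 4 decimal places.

0.6464

The Beta prior is conjugate to a Binomial/Bernoulli likelihood; the update adds successes to α and failures to β.
After batch 1: Beta(4.73+28, 7.83+12) = Beta(32.73, 19.83).
After batch 2: Beta(32.73+9, 19.83+3) = Beta(41.73, 22.83).
Posterior mean = α/(α+β) = 41.73/64.56 = 0.6464.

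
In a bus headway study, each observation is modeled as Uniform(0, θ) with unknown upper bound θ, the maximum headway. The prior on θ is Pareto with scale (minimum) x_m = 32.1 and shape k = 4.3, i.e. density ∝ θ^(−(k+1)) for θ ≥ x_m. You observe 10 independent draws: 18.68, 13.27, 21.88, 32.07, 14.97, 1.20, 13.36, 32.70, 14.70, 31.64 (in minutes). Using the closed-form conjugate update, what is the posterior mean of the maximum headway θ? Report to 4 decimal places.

35.1586

A Pareto(scale x_m, shape k) prior on the upper bound θ of Uniform(0, θ) is conjugate: posterior is Pareto(max(x_m, max xᵢ), k + n).
Sample maximum = 32.70; prior scale x_m = 32.1 → posterior scale = max = 32.70.
Posterior shape = 4.3 + 10 = 14.3.
E[θ|data] = k·x_m/(k−1) = 14.3·32.70/13.3 = 35.1586.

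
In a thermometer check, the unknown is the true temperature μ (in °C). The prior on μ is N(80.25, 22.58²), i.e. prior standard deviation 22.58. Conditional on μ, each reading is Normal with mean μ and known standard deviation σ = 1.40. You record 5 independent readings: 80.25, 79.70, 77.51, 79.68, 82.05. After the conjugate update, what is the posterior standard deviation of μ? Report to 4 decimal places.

0.6259

For Normal data with known variance σ², a Normal(μ₀, σ₀²) prior on μ is conjugate. Posterior precision = 1/σ₀² + n/σ²; posterior mean is the precision-weighted average of μ₀ and x̄.
σ₀² = 22.58² = 509.8564, σ² = 1.40² = 1.96; σ² + n·σ₀² = 1.96 + 5·509.8564 = 2551.242.
Posterior precision = 1/σ₀² + n/σ² = 1/509.8564 + 5/1.96 = (σ² + n·σ₀²)/(σ₀²σ²) = 2551.242/(509.8564·1.96); posterior variance σₙ² = σ₀²σ²/(σ² + n·σ₀²) = 509.8564·1.96/2551.242 = 0.391699.
Posterior SD = √σₙ² = √(509.8564·1.96/2551.242) = 0.6259.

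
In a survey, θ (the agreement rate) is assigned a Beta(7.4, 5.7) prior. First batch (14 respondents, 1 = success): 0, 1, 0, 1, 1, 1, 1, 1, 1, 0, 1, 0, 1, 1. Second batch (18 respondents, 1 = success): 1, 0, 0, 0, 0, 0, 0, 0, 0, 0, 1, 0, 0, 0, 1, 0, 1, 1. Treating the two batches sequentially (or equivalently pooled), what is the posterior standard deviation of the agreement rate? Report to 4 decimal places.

0.0736

The Beta prior is conjugate to a Binomial/Bernoulli likelihood; the update adds successes to α and failures to β.
After batch 1: Beta(7.4+10, 5.7+4) = Beta(17.4, 9.7).
After batch 2: Beta(17.4+5, 9.7+13) = Beta(22.4, 22.7).
Var = αβ/((α+β)²(α+β+1)) = 22.4·22.7/(45.1²·46.1) = 0.00542275; SD = √0.00542275 = 0.0736.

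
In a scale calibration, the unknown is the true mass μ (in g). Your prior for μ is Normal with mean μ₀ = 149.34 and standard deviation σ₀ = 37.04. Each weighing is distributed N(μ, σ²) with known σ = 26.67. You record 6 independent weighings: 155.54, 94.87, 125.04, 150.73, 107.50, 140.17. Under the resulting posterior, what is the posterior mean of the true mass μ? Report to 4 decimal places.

For Normal data with known variance σ², a Normal(μ₀, σ₀²) prior on μ is conjugate. Posterior precision = 1/σ₀² + n/σ²; posterior mean is the precision-weighted average of μ₀ and x̄.
Σxᵢ = 155.54 + 94.87 + 125.04 + 150.73 + 107.50 + 140.17 = 773.85, so n·x̄ = 773.85.
σ₀² = 37.04² = 1371.9616, σ² = 26.67² = 711.2889; σ² + n·σ₀² = 711.2889 + 6·1371.9616 = 8943.0585.
Posterior mean = (μ₀/σ₀² + n·x̄/σ²)/(1/σ₀² + n/σ²) = (σ²·μ₀ + σ₀²·n·x̄)/(σ² + n·σ₀²) = (711.2889·149.34 + 1371.9616·773.85)/8943.0585 = 1167916.368486/8943.0585 = 130.5947.

130.5947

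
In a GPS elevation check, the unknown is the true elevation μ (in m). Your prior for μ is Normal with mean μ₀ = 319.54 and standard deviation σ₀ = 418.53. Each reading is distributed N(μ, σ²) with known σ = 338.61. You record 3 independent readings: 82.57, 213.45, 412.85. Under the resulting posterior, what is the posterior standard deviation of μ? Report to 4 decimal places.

177.1261

For Normal data with known variance σ², a Normal(μ₀, σ₀²) prior on μ is conjugate. Posterior precision = 1/σ₀² + n/σ²; posterior mean is the precision-weighted average of μ₀ and x̄.
σ₀² = 418.53² = 175167.3609, σ² = 338.61² = 114656.7321; σ² + n·σ₀² = 114656.7321 + 3·175167.3609 = 640158.8148.
Posterior precision = 1/σ₀² + n/σ² = 1/175167.3609 + 3/114656.7321 = (σ² + n·σ₀²)/(σ₀²σ²) = 640158.8148/(175167.3609·114656.7321); posterior variance σₙ² = σ₀²σ²/(σ² + n·σ₀²) = 175167.3609·114656.7321/640158.8148 = 31373.647768.
Posterior SD = √σₙ² = √(175167.3609·114656.7321/640158.8148) = 177.1261.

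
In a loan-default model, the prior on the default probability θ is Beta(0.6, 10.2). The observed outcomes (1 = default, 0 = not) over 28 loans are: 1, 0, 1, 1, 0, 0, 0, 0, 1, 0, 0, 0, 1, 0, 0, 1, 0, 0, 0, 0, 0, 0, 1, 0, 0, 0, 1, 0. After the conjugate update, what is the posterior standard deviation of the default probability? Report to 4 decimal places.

The Beta prior is conjugate to a Binomial/Bernoulli likelihood; the update adds successes to α and failures to β.
Posterior: Beta(α+k, β+n−k) = Beta(0.6+8, 10.2+20) = Beta(8.6, 30.2).
Var = αβ/((α+β)²(α+β+1)) = 8.6·30.2/(38.8²·39.8) = 0.00433470; SD = √0.00433470 = 0.0658.

0.0658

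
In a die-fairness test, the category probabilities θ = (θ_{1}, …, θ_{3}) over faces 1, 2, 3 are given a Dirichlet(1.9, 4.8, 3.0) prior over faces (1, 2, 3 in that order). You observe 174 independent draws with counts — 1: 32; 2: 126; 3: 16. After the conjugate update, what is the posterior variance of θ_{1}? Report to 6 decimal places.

The Dirichlet prior is conjugate to the Multinomial likelihood: each posterior αⱼ = prior αⱼ + observed count nⱼ.
Posterior concentration: (33.9, 130.8, 19.0), total = 183.7.
Var[θ_j] = α_j(Σα−α_j)/((Σα)²(Σα+1)) = 33.9·149.8/(183.7²·184.7) = 0.000815.

0.000815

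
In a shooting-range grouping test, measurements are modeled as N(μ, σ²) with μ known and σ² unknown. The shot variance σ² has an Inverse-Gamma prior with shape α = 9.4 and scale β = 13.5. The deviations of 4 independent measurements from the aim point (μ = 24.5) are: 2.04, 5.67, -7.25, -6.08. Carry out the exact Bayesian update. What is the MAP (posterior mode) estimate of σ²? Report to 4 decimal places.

With known mean μ and an Inverse-Gamma(α, β) prior on σ², the Normal likelihood is conjugate: posterior is Inv-Gamma(α + n/2, β + Σ(xᵢ−μ)²/2).
Σ(xᵢ−μ)² = (2.04)² + (5.67)² + (-7.25)² + (-6.08)² = 125.8394.
Posterior: Inv-Gamma(9.4 + 4/2, 13.5 + 125.8394/2) = Inv-Gamma(11.40, 76.41970).
Mode = β/(α+1) = 76.41970/12.40 = 6.1629.

6.1629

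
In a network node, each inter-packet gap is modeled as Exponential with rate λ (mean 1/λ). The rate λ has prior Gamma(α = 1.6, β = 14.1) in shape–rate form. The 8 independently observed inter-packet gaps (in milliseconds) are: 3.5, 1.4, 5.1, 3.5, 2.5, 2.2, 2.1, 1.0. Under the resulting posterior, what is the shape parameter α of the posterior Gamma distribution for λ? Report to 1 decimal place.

With a Gamma(shape α, rate β) prior on the exponential rate λ, the posterior after n observations with total T = Σxᵢ is Gamma(α+n, β+T).
Sum of observations T = 21.3 milliseconds; n = 8.
Posterior: Gamma(1.6+8, 14.1+21.3) = Gamma(9.6, 35.4).
Posterior α = 9.6.

9.6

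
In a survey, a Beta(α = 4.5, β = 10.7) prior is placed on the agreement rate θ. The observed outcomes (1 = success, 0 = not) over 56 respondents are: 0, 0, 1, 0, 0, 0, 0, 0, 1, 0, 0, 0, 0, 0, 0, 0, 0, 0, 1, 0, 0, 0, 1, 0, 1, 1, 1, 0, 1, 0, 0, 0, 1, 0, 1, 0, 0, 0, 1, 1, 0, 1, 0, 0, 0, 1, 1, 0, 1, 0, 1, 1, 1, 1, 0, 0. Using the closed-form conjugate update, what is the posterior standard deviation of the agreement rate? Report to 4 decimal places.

The Beta prior is conjugate to a Binomial/Bernoulli likelihood; the update adds successes to α and failures to β.
Posterior: Beta(α+k, β+n−k) = Beta(4.5+20, 10.7+36) = Beta(24.5, 46.7).
Var = αβ/((α+β)²(α+β+1)) = 24.5·46.7/(71.2²·72.2) = 0.00312598; SD = √0.00312598 = 0.0559.

0.0559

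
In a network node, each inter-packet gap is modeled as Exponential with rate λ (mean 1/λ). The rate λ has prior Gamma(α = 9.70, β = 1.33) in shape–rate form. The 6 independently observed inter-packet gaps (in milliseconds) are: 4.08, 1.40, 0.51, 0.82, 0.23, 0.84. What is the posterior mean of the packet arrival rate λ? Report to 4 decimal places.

With a Gamma(shape α, rate β) prior on the exponential rate λ, the posterior after n observations with total T = Σxᵢ is Gamma(α+n, β+T).
Sum of observations T = 7.88 milliseconds; n = 6.
Posterior: Gamma(9.70+6, 1.33+7.88) = Gamma(15.70, 9.21).
Posterior mean of λ = α/β = 15.70/9.21 = 1.7047.

1.7047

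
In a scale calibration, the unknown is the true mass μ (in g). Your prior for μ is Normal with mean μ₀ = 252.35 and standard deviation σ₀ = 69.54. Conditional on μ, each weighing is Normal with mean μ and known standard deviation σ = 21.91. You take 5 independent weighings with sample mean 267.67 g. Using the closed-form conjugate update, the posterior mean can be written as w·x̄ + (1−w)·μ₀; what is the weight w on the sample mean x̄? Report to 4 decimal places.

0.9805

For Normal data with known variance σ², a Normal(μ₀, σ₀²) prior on μ is conjugate. Posterior precision = 1/σ₀² + n/σ²; posterior mean is the precision-weighted average of μ₀ and x̄.
σ₀² = 69.54² = 4835.8116, σ² = 21.91² = 480.0481. Prior precision 1/σ₀² = 1/4835.8116; data precision n/σ² = 5/480.0481.
w = (n/σ²)/(1/σ₀² + n/σ²) = n·σ₀²/(σ² + n·σ₀²) = 5·4835.8116/(480.0481 + 5·4835.8116) = 24179.058/24659.1061 = 0.9805.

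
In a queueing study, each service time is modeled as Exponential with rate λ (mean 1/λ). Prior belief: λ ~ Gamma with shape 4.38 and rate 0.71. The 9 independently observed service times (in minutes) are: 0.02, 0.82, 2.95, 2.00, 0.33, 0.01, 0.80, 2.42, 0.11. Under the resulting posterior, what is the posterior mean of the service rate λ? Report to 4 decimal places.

With a Gamma(shape α, rate β) prior on the exponential rate λ, the posterior after n observations with total T = Σxᵢ is Gamma(α+n, β+T).
Sum of observations T = 9.46 minutes; n = 9.
Posterior: Gamma(4.38+9, 0.71+9.46) = Gamma(13.38, 10.17).
Posterior mean of λ = α/β = 13.38/10.17 = 1.3156.

1.3156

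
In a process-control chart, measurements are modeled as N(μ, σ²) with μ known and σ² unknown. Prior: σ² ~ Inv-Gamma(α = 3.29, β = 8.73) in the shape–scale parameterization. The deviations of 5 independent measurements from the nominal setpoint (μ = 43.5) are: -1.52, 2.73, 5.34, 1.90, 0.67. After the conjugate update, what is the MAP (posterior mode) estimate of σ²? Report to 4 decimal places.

4.4034

With known mean μ and an Inverse-Gamma(α, β) prior on σ², the Normal likelihood is conjugate: posterior is Inv-Gamma(α + n/2, β + Σ(xᵢ−μ)²/2).
Σ(xᵢ−μ)² = (-1.52)² + (2.73)² + (5.34)² + (1.90)² + (0.67)² = 42.3378.
Posterior: Inv-Gamma(3.29 + 5/2, 8.73 + 42.3378/2) = Inv-Gamma(5.79, 29.89890).
Mode = β/(α+1) = 29.89890/6.79 = 4.4034.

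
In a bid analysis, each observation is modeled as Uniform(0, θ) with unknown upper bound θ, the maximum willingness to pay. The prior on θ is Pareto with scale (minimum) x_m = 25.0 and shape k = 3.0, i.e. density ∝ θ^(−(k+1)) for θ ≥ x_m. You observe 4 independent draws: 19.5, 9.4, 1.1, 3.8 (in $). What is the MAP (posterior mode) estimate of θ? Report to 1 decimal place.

A Pareto(scale x_m, shape k) prior on the upper bound θ of Uniform(0, θ) is conjugate: posterior is Pareto(max(x_m, max xᵢ), k + n).
Sample maximum = 19.5; prior scale x_m = 25.0 → posterior scale = max = 25.0.
Posterior shape = 3.0 + 4 = 7.0.
The Pareto density is decreasing on [x_m, ∞), so the mode is x_m = 25.0.

25.0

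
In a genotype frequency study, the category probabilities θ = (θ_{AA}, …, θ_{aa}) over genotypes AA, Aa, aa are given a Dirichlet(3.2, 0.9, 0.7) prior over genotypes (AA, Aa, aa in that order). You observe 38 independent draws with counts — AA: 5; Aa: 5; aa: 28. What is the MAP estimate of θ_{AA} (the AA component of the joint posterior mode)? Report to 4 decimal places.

0.1809

The Dirichlet prior is conjugate to the Multinomial likelihood: each posterior αⱼ = prior αⱼ + observed count nⱼ.
Posterior concentration: (8.2, 5.9, 28.7), total = 42.8.
Joint mode component: (α_{AA}−1)/(Σα−K) = 7.2/39.8 = 0.1809.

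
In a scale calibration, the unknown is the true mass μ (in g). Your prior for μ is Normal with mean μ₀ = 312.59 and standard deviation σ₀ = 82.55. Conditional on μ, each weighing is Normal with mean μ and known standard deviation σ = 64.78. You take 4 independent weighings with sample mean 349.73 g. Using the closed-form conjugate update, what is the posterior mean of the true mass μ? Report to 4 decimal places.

344.7750

For Normal data with known variance σ², a Normal(μ₀, σ₀²) prior on μ is conjugate. Posterior precision = 1/σ₀² + n/σ²; posterior mean is the precision-weighted average of μ₀ and x̄.
n·x̄ = 4·349.73 = 1398.92.
σ₀² = 82.55² = 6814.5025, σ² = 64.78² = 4196.4484; σ² + n·σ₀² = 4196.4484 + 4·6814.5025 = 31454.4584.
Posterior mean = (μ₀/σ₀² + n·x̄/σ²)/(1/σ₀² + n/σ²) = (σ²·μ₀ + σ₀²·n·x̄)/(σ² + n·σ₀²) = (4196.4484·312.59 + 6814.5025·1398.92)/31454.4584 = 10844711.642656/31454.4584 = 344.7750.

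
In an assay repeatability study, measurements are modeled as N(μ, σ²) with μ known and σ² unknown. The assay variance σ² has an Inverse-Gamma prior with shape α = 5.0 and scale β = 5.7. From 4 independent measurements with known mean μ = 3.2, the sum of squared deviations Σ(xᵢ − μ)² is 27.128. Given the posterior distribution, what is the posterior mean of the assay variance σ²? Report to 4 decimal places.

3.2107

With known mean μ and an Inverse-Gamma(α, β) prior on σ², the Normal likelihood is conjugate: posterior is Inv-Gamma(α + n/2, β + Σ(xᵢ−μ)²/2).
Posterior: Inv-Gamma(5.0 + 4/2, 5.7 + 27.128/2) = Inv-Gamma(7.00, 19.2640).
E[σ²|data] = β/(α−1) = 19.2640/6.00 = 3.2107.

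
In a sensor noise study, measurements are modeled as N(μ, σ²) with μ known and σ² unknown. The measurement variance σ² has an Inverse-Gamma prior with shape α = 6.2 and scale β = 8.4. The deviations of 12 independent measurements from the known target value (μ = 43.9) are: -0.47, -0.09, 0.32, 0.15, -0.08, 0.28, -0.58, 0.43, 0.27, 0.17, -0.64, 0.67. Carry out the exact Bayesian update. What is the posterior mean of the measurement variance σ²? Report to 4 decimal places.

0.8357

With known mean μ and an Inverse-Gamma(α, β) prior on σ², the Normal likelihood is conjugate: posterior is Inv-Gamma(α + n/2, β + Σ(xᵢ−μ)²/2).
Σ(xᵢ−μ)² = (-0.47)² + (-0.09)² + (0.32)² + (0.15)² + (-0.08)² + (0.28)² + (-0.58)² + (0.43)² + (0.27)² + (0.17)² + (-0.64)² + (0.67)² = 1.9203.
Posterior: Inv-Gamma(6.2 + 12/2, 8.4 + 1.9203/2) = Inv-Gamma(12.20, 9.36015).
E[σ²|data] = β/(α−1) = 9.36015/11.20 = 0.8357.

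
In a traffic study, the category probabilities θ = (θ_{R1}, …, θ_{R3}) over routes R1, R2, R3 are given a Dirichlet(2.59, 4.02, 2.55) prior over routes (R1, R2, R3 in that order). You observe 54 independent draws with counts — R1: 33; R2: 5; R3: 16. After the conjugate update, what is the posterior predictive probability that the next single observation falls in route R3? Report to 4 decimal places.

The Dirichlet prior is conjugate to the Multinomial likelihood: each posterior αⱼ = prior αⱼ + observed count nⱼ.
Posterior concentration: (35.59, 9.02, 18.55), total = 63.16.
P(next = R3 | data) = α_{R3}/Σα = 0.2937.

0.2937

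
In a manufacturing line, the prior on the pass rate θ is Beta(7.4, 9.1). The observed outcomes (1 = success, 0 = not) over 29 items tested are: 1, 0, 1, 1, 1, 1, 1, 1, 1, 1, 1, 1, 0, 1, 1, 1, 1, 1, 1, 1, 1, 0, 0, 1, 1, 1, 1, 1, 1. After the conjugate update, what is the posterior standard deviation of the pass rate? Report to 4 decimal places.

0.0664

The Beta prior is conjugate to a Binomial/Bernoulli likelihood; the update adds successes to α and failures to β.
Posterior: Beta(α+k, β+n−k) = Beta(7.4+25, 9.1+4) = Beta(32.4, 13.1).
Var = αβ/((α+β)²(α+β+1)) = 32.4·13.1/(45.5²·46.5) = 0.00440900; SD = √0.00440900 = 0.0664.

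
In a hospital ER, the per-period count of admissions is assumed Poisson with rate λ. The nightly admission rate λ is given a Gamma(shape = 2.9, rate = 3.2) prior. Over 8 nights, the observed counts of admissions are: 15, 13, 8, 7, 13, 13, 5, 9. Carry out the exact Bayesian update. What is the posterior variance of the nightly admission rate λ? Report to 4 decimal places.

0.6848

With a Gamma(shape α, rate β) prior, the Poisson likelihood is conjugate: the posterior is Gamma(α + ΣXᵢ, β + n).
Sum of counts S = 83 over n = 8 nights.
Posterior: Gamma(α+S, β+n) = Gamma(2.9+83, 3.2+8) = Gamma(85.9, 11.2).
Var = α/β² = 85.9/11.2² = 0.6848.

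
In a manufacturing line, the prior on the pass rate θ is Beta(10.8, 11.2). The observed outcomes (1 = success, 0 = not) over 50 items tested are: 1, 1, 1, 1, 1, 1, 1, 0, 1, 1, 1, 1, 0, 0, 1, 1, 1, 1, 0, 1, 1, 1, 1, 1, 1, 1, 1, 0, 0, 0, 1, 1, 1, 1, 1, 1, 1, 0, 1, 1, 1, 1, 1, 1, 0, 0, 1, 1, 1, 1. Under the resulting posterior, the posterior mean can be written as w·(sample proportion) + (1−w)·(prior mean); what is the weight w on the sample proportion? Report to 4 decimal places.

0.6944

The Beta prior is conjugate to a Binomial/Bernoulli likelihood; the update adds successes to α and failures to β.
Posterior mean = (α₀+k)/(α₀+β₀+n) = [n/(α₀+β₀+n)]·(k/n) + [(α₀+β₀)/(α₀+β₀+n)]·α₀/(α₀+β₀), so only n and the prior enter the weight.
The weight on the data is w = n/(α₀+β₀+n) = 50/(10.8+11.2+50) = 50/72.0 = 0.6944.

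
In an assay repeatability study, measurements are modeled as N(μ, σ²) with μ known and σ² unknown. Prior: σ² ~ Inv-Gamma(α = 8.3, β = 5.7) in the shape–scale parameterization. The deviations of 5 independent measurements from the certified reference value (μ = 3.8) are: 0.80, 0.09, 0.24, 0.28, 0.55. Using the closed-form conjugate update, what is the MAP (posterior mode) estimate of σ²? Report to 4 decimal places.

With known mean μ and an Inverse-Gamma(α, β) prior on σ², the Normal likelihood is conjugate: posterior is Inv-Gamma(α + n/2, β + Σ(xᵢ−μ)²/2).
Σ(xᵢ−μ)² = (0.80)² + (0.09)² + (0.24)² + (0.28)² + (0.55)² = 1.0866.
Posterior: Inv-Gamma(8.3 + 5/2, 5.7 + 1.0866/2) = Inv-Gamma(10.80, 6.24330).
Mode = β/(α+1) = 6.24330/11.80 = 0.5291.

0.5291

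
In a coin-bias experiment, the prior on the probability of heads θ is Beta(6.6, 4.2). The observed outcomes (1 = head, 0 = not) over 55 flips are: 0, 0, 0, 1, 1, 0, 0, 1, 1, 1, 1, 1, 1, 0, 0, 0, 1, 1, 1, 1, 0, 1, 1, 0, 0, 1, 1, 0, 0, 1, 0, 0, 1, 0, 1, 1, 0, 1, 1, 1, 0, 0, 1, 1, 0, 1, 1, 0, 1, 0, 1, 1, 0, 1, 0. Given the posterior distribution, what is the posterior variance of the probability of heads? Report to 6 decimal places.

0.003666

The Beta prior is conjugate to a Binomial/Bernoulli likelihood; the update adds successes to α and failures to β.
Posterior: Beta(α+k, β+n−k) = Beta(6.6+31, 4.2+24) = Beta(37.6, 28.2).
Var = αβ/((α+β)²(α+β+1)) = 37.6·28.2/(65.8²·66.8) = 0.003666.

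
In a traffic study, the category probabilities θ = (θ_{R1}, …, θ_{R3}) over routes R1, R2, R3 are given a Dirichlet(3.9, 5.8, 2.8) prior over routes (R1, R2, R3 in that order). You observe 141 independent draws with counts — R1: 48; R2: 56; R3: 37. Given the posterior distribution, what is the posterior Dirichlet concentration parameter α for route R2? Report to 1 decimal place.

The Dirichlet prior is conjugate to the Multinomial likelihood: each posterior αⱼ = prior αⱼ + observed count nⱼ.
Posterior concentration: (51.9, 61.8, 39.8), total = 153.5.
α_{R2} = 5.8 + 56 = 61.8.

61.8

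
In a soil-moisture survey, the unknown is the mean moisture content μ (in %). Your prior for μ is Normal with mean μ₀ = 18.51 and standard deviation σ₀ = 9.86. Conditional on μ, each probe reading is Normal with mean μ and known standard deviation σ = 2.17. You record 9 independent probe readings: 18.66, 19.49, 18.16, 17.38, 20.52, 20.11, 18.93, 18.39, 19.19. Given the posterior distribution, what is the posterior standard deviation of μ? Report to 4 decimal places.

For Normal data with known variance σ², a Normal(μ₀, σ₀²) prior on μ is conjugate. Posterior precision = 1/σ₀² + n/σ²; posterior mean is the precision-weighted average of μ₀ and x̄.
σ₀² = 9.86² = 97.2196, σ² = 2.17² = 4.7089; σ² + n·σ₀² = 4.7089 + 9·97.2196 = 879.6853.
Posterior precision = 1/σ₀² + n/σ² = 1/97.2196 + 9/4.7089 = (σ² + n·σ₀²)/(σ₀²σ²) = 879.6853/(97.2196·4.7089); posterior variance σₙ² = σ₀²σ²/(σ² + n·σ₀²) = 97.2196·4.7089/879.6853 = 0.520410.
Posterior SD = √σₙ² = √(97.2196·4.7089/879.6853) = 0.7214.

0.7214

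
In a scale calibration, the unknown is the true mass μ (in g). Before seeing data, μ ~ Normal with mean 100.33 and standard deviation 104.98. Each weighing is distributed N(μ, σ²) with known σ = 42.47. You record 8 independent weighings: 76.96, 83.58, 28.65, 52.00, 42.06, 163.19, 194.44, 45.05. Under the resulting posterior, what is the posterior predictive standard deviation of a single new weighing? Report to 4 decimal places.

For Normal data with known variance σ², a Normal(μ₀, σ₀²) prior on μ is conjugate. Posterior precision = 1/σ₀² + n/σ²; posterior mean is the precision-weighted average of μ₀ and x̄.
σ₀² = 104.98² = 11020.8004, σ² = 42.47² = 1803.7009; σ² + n·σ₀² = 1803.7009 + 8·11020.8004 = 89970.1041.
Posterior precision = 1/σ₀² + n/σ² = 1/11020.8004 + 8/1803.7009 = (σ² + n·σ₀²)/(σ₀²σ²) = 89970.1041/(11020.8004·1803.7009); posterior variance σₙ² = σ₀²σ²/(σ² + n·σ₀²) = 11020.8004·1803.7009/89970.1041 = 220.942588.
Predictive variance for one new observation = σₙ² + σ² = 11020.8004·1803.7009/89970.1041 + 1803.7009 = σ²·(σ₀² + 89970.1041)/89970.1041 = 1803.7009·100990.9045/89970.1041 = 2024.643488; SD = √(1803.7009·100990.9045/89970.1041) = 44.9960.

44.9960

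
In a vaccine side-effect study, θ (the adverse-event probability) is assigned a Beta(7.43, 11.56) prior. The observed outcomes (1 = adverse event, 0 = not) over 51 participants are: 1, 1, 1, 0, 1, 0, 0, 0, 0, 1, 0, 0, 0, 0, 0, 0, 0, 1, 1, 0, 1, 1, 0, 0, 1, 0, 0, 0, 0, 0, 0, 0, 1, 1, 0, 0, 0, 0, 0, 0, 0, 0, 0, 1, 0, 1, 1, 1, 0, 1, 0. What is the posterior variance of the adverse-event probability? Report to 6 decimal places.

The Beta prior is conjugate to a Binomial/Bernoulli likelihood; the update adds successes to α and failures to β.
Posterior: Beta(α+k, β+n−k) = Beta(7.43+17, 11.56+34) = Beta(24.43, 45.56).
Var = αβ/((α+β)²(α+β+1)) = 24.43·45.56/(69.99²·70.99) = 0.003201.

0.003201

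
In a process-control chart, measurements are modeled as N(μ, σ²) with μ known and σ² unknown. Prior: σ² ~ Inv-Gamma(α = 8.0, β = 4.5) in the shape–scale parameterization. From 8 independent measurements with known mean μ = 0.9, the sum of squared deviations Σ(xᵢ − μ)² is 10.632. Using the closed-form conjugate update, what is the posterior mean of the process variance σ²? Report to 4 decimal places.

With known mean μ and an Inverse-Gamma(α, β) prior on σ², the Normal likelihood is conjugate: posterior is Inv-Gamma(α + n/2, β + Σ(xᵢ−μ)²/2).
Posterior: Inv-Gamma(8.0 + 8/2, 4.5 + 10.632/2) = Inv-Gamma(12.00, 9.8160).
E[σ²|data] = β/(α−1) = 9.8160/11.00 = 0.8924.

0.8924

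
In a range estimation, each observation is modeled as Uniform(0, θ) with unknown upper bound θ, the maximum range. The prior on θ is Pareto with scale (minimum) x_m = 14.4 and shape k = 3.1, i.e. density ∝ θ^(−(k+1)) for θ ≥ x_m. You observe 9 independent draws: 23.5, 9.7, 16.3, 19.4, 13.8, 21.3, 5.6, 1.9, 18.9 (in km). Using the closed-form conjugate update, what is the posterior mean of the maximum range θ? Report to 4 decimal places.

25.6171

A Pareto(scale x_m, shape k) prior on the upper bound θ of Uniform(0, θ) is conjugate: posterior is Pareto(max(x_m, max xᵢ), k + n).
Sample maximum = 23.5; prior scale x_m = 14.4 → posterior scale = max = 23.5.
Posterior shape = 3.1 + 9 = 12.1.
E[θ|data] = k·x_m/(k−1) = 12.1·23.5/11.1 = 25.6171.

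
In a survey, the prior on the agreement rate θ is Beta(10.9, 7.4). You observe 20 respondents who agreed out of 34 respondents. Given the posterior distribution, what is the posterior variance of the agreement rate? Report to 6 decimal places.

0.004536

The Beta prior is conjugate to a Binomial/Bernoulli likelihood; the update adds successes to α and failures to β.
Posterior: Beta(α+k, β+n−k) = Beta(10.9+20, 7.4+14) = Beta(30.9, 21.4).
Var = αβ/((α+β)²(α+β+1)) = 30.9·21.4/(52.3²·53.3) = 0.004536.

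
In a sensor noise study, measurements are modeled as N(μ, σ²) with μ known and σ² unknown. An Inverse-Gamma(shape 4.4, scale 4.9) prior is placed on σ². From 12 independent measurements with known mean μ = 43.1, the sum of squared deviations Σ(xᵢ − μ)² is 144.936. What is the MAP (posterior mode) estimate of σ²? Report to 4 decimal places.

6.7867

With known mean μ and an Inverse-Gamma(α, β) prior on σ², the Normal likelihood is conjugate: posterior is Inv-Gamma(α + n/2, β + Σ(xᵢ−μ)²/2).
Posterior: Inv-Gamma(4.4 + 12/2, 4.9 + 144.936/2) = Inv-Gamma(10.40, 77.3680).
Mode = β/(α+1) = 77.3680/11.40 = 6.7867.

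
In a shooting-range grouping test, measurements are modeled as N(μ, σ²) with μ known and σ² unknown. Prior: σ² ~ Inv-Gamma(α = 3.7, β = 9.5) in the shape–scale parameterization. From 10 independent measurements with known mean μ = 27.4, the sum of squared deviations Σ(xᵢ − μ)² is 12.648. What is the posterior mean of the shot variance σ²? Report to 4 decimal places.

With known mean μ and an Inverse-Gamma(α, β) prior on σ², the Normal likelihood is conjugate: posterior is Inv-Gamma(α + n/2, β + Σ(xᵢ−μ)²/2).
Posterior: Inv-Gamma(3.7 + 10/2, 9.5 + 12.648/2) = Inv-Gamma(8.70, 15.8240).
E[σ²|data] = β/(α−1) = 15.8240/7.70 = 2.0551.

2.0551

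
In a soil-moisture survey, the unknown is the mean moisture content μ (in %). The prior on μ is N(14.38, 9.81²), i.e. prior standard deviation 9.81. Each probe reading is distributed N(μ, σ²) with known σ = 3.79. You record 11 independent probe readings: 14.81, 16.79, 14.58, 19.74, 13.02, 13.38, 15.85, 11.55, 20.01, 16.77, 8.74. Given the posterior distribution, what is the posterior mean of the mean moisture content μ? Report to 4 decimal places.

15.0132

For Normal data with known variance σ², a Normal(μ₀, σ₀²) prior on μ is conjugate. Posterior precision = 1/σ₀² + n/σ²; posterior mean is the precision-weighted average of μ₀ and x̄.
Σxᵢ = 14.81 + 16.79 + 14.58 + 19.74 + 13.02 + 13.38 + 15.85 + 11.55 + 20.01 + 16.77 + 8.74 = 165.24, so n·x̄ = 165.24.
σ₀² = 9.81² = 96.2361, σ² = 3.79² = 14.3641; σ² + n·σ₀² = 14.3641 + 11·96.2361 = 1072.9612.
Posterior mean = (μ₀/σ₀² + n·x̄/σ²)/(1/σ₀² + n/σ²) = (σ²·μ₀ + σ₀²·n·x̄)/(σ² + n·σ₀²) = (14.3641·14.38 + 96.2361·165.24)/1072.9612 = 16108.608922/1072.9612 = 15.0132.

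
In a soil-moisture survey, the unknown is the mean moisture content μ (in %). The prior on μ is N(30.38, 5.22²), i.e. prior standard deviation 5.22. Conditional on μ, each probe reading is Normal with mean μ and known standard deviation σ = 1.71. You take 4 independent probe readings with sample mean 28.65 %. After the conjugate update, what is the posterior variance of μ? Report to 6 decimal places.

0.711925

For Normal data with known variance σ², a Normal(μ₀, σ₀²) prior on μ is conjugate. Posterior precision = 1/σ₀² + n/σ²; posterior mean is the precision-weighted average of μ₀ and x̄.
σ₀² = 5.22² = 27.2484, σ² = 1.71² = 2.9241; σ² + n·σ₀² = 2.9241 + 4·27.2484 = 111.9177.
Posterior precision = 1/σ₀² + n/σ² = 1/27.2484 + 4/2.9241 = (σ² + n·σ₀²)/(σ₀²σ²) = 111.9177/(27.2484·2.9241); posterior variance σₙ² = σ₀²σ²/(σ² + n·σ₀²) = 27.2484·2.9241/111.9177 = 0.711925.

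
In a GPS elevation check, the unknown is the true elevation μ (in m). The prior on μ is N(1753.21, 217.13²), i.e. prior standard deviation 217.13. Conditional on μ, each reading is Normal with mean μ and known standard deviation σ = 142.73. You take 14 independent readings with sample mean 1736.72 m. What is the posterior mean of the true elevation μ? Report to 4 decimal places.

For Normal data with known variance σ², a Normal(μ₀, σ₀²) prior on μ is conjugate. Posterior precision = 1/σ₀² + n/σ²; posterior mean is the precision-weighted average of μ₀ and x̄.
n·x̄ = 14·1736.72 = 24314.08.
σ₀² = 217.13² = 47145.4369, σ² = 142.73² = 20371.8529; σ² + n·σ₀² = 20371.8529 + 14·47145.4369 = 680407.9695.
Posterior mean = (μ₀/σ₀² + n·x̄/σ²)/(1/σ₀² + n/σ²) = (σ²·μ₀ + σ₀²·n·x̄)/(σ² + n·σ₀²) = (20371.8529·1753.21 + 47145.4369·24314.08)/680407.9695 = 1182014060.644361/680407.9695 = 1737.2137.

1737.2137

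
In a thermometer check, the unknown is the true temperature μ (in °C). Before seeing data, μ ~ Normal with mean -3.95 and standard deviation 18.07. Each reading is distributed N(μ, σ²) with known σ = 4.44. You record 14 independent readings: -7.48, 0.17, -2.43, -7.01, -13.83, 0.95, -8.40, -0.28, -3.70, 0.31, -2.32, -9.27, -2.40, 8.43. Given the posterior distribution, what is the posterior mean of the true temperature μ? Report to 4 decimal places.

For Normal data with known variance σ², a Normal(μ₀, σ₀²) prior on μ is conjugate. Posterior precision = 1/σ₀² + n/σ²; posterior mean is the precision-weighted average of μ₀ and x̄.
Σxᵢ = (-7.48) + 0.17 + (-2.43) + (-7.01) + (-13.83) + 0.95 + (-8.40) + (-0.28) + (-3.70) + 0.31 + (-2.32) + (-9.27) + (-2.40) + 8.43 = -47.26, so n·x̄ = -47.26.
σ₀² = 18.07² = 326.5249, σ² = 4.44² = 19.7136; σ² + n·σ₀² = 19.7136 + 14·326.5249 = 4591.0622.
Posterior mean = (μ₀/σ₀² + n·x̄/σ²)/(1/σ₀² + n/σ²) = (σ²·μ₀ + σ₀²·n·x̄)/(σ² + n·σ₀²) = (19.7136·(-3.95) + 326.5249·(-47.26))/4591.0622 = -15509.435494/4591.0622 = -3.3782.

-3.3782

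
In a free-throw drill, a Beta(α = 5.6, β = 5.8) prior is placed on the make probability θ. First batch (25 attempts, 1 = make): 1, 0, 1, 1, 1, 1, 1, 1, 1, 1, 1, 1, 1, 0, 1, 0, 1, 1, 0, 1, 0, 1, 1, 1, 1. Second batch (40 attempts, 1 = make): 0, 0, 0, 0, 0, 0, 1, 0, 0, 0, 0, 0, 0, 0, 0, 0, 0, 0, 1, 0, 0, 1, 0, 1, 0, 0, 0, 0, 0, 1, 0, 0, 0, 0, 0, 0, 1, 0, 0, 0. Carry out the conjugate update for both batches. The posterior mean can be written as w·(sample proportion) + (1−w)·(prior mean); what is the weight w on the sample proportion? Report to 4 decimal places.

The Beta prior is conjugate to a Binomial/Bernoulli likelihood; the update adds successes to α and failures to β.
Total number of attempts: n = 25 + 40 = 65.
Posterior mean = (α₀+k)/(α₀+β₀+n) = [n/(α₀+β₀+n)]·(k/n) + [(α₀+β₀)/(α₀+β₀+n)]·α₀/(α₀+β₀), so only n and the prior enter the weight.
The weight on the data is w = n/(α₀+β₀+n) = 65/(5.6+5.8+65) = 65/76.4 = 0.8508.

0.8508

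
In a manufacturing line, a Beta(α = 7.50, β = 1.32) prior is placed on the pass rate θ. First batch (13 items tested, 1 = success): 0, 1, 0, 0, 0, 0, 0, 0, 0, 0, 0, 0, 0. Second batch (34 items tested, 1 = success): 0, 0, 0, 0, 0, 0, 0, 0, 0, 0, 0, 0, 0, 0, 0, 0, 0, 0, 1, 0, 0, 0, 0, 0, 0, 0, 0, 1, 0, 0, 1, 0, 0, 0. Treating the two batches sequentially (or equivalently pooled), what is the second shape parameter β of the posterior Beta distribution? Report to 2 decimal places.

The Beta prior is conjugate to a Binomial/Bernoulli likelihood; the update adds successes to α and failures to β.
After batch 1: Beta(7.50+1, 1.32+12) = Beta(8.50, 13.32).
After batch 2: Beta(8.50+3, 13.32+31) = Beta(11.50, 44.32).
Posterior β = 44.32.

44.32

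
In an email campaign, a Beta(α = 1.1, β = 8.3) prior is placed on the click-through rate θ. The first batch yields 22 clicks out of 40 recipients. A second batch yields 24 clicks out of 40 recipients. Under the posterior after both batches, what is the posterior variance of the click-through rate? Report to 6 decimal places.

The Beta prior is conjugate to a Binomial/Bernoulli likelihood; the update adds successes to α and failures to β.
After batch 1: Beta(1.1+22, 8.3+18) = Beta(23.1, 26.3).
After batch 2: Beta(23.1+24, 26.3+16) = Beta(47.1, 42.3).
Var = αβ/((α+β)²(α+β+1)) = 47.1·42.3/(89.4²·90.4) = 0.002758.

0.002758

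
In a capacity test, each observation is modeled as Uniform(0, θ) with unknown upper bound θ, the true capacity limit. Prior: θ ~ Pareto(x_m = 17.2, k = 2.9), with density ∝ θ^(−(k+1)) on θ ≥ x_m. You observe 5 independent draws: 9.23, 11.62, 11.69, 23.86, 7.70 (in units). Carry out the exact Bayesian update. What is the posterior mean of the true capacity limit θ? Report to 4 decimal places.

27.3180

A Pareto(scale x_m, shape k) prior on the upper bound θ of Uniform(0, θ) is conjugate: posterior is Pareto(max(x_m, max xᵢ), k + n).
Sample maximum = 23.86; prior scale x_m = 17.2 → posterior scale = max = 23.86.
Posterior shape = 2.9 + 5 = 7.9.
E[θ|data] = k·x_m/(k−1) = 7.9·23.86/6.9 = 27.3180.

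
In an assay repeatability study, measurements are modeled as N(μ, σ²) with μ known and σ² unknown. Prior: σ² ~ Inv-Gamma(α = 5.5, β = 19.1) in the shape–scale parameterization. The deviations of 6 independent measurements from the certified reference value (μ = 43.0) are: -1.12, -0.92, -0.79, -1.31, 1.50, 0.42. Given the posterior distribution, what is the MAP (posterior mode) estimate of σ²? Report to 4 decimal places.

With known mean μ and an Inverse-Gamma(α, β) prior on σ², the Normal likelihood is conjugate: posterior is Inv-Gamma(α + n/2, β + Σ(xᵢ−μ)²/2).
Σ(xᵢ−μ)² = (-1.12)² + (-0.92)² + (-0.79)² + (-1.31)² + (1.50)² + (0.42)² = 6.8674.
Posterior: Inv-Gamma(5.5 + 6/2, 19.1 + 6.8674/2) = Inv-Gamma(8.50, 22.53370).
Mode = β/(α+1) = 22.53370/9.50 = 2.3720.

2.3720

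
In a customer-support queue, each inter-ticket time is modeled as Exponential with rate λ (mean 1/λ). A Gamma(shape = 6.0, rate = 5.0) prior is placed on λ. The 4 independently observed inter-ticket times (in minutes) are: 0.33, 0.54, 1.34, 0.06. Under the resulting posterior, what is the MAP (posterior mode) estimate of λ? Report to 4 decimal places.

With a Gamma(shape α, rate β) prior on the exponential rate λ, the posterior after n observations with total T = Σxᵢ is Gamma(α+n, β+T).
Sum of observations T = 2.27 minutes; n = 4.
Posterior: Gamma(6.0+4, 5.0+2.27) = Gamma(10.0, 7.27).
Mode = (α−1)/β = 1.2380.

1.2380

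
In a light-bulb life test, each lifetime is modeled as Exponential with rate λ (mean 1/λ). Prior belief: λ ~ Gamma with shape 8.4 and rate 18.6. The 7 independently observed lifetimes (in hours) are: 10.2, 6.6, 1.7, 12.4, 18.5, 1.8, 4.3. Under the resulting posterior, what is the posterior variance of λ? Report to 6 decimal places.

With a Gamma(shape α, rate β) prior on the exponential rate λ, the posterior after n observations with total T = Σxᵢ is Gamma(α+n, β+T).
Sum of observations T = 55.5 hours; n = 7.
Posterior: Gamma(8.4+7, 18.6+55.5) = Gamma(15.4, 74.1).
Var = α/β² = 0.002805.

0.002805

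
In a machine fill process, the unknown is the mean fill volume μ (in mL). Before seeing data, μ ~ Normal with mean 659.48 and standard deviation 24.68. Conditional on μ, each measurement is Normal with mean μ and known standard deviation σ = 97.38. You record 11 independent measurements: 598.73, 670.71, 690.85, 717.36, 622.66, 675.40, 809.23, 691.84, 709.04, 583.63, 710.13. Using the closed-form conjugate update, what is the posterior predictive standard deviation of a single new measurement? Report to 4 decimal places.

For Normal data with known variance σ², a Normal(μ₀, σ₀²) prior on μ is conjugate. Posterior precision = 1/σ₀² + n/σ²; posterior mean is the precision-weighted average of μ₀ and x̄.
σ₀² = 24.68² = 609.1024, σ² = 97.38² = 9482.8644; σ² + n·σ₀² = 9482.8644 + 11·609.1024 = 16182.9908.
Posterior precision = 1/σ₀² + n/σ² = 1/609.1024 + 11/9482.8644 = (σ² + n·σ₀²)/(σ₀²σ²) = 16182.9908/(609.1024·9482.8644); posterior variance σₙ² = σ₀²σ²/(σ² + n·σ₀²) = 609.1024·9482.8644/16182.9908 = 356.920148.
Predictive variance for one new observation = σₙ² + σ² = 609.1024·9482.8644/16182.9908 + 9482.8644 = σ²·(σ₀² + 16182.9908)/16182.9908 = 9482.8644·16792.0932/16182.9908 = 9839.784548; SD = √(9482.8644·16792.0932/16182.9908) = 99.1957.

99.1957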